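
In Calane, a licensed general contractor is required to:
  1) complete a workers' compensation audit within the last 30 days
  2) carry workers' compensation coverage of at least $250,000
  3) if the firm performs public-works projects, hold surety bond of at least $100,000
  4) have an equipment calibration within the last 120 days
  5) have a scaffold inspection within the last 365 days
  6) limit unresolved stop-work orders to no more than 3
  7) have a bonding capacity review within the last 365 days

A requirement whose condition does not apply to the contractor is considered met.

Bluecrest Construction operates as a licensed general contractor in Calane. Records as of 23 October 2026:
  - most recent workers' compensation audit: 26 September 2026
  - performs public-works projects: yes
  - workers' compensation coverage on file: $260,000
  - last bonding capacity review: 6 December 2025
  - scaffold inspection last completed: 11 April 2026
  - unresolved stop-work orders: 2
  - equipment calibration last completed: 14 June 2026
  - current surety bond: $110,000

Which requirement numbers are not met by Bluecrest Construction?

1. workers' compensation audit 27 days ago vs limit 30 → met
2. workers' compensation coverage $260,000 ≥ $250,000 → met
3. condition 'performs public-works projects' holds; surety bond $110,000 ≥ $100,000 → met
4. equipment calibration 131 days ago vs limit 120 → not met
5. scaffold inspection 195 days ago vs limit 365 → met
6. unresolved stop-work orders 2 ≤ 3 → met
7. bonding capacity review 321 days ago vs limit 365 → met
Not met: 4

4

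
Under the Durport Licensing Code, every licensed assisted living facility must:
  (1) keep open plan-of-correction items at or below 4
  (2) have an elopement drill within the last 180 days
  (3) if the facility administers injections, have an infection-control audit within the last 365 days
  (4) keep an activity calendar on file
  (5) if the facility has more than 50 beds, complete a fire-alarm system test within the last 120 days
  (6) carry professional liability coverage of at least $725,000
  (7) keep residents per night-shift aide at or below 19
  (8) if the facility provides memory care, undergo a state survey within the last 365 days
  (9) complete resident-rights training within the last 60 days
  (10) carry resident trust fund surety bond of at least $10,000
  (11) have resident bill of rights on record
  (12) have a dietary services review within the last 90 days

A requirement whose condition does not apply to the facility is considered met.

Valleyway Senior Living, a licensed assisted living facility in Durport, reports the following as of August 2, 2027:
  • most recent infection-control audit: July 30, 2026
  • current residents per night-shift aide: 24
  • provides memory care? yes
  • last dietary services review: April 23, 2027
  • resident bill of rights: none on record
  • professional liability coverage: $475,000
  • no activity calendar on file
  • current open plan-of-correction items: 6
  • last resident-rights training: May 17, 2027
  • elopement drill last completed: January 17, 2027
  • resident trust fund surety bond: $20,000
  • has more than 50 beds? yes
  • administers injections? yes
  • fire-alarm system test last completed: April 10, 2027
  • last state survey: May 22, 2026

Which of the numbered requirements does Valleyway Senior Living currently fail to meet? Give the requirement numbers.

1. open plan-of-correction items 6 > 4 → not met
2. elopement drill 197 days ago vs limit 180 → not met
3. condition 'administers injections' holds; infection-control audit 368 days ago vs limit 365 → not met
4. activity calendar absent → not met
5. condition 'has more than 50 beds' holds; fire-alarm system test 114 days ago vs limit 120 → met
6. professional liability coverage $475,000 < $725,000 → not met
7. residents per night-shift aide 24 > 19 → not met
8. condition 'provides memory care' holds; state survey 437 days ago vs limit 365 → not met
9. resident-rights training 77 days ago vs limit 60 → not met
10. resident trust fund surety bond $20,000 ≥ $10,000 → met
11. resident bill of rights absent → not met
12. dietary services review 101 days ago vs limit 90 → not met
Not met: 1, 2, 3, 4, 6, 7, 8, 9, 11, 12

1, 2, 3, 4, 6, 7, 8, 9, 11, 12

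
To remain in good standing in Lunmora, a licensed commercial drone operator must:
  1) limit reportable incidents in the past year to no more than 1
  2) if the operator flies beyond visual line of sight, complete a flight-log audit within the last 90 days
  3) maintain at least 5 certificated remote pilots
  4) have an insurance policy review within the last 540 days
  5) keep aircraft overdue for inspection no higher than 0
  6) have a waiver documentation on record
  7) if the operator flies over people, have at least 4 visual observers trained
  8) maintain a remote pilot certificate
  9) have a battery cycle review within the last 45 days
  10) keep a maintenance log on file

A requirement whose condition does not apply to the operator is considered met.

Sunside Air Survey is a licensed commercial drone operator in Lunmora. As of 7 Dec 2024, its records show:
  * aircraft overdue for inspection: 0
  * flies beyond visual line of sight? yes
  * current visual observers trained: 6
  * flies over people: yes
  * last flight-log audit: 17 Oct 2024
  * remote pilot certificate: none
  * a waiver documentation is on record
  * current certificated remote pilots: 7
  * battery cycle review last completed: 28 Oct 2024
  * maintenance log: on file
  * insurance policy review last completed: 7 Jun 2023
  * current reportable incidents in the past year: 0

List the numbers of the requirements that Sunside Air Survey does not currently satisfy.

1. reportable incidents in the past year 0 ≤ 1 → met
2. condition 'flies beyond visual line of sight' holds; flight-log audit 51 days ago vs limit 90 → met
3. certificated remote pilots 7 ≥ 5 → met
4. insurance policy review 549 days ago vs limit 540 → not met
5. aircraft overdue for inspection 0 ≤ 0 → met
6. waiver documentation present → met
7. condition 'flies over people' holds; visual observers trained 6 ≥ 4 → met
8. remote pilot certificate absent → not met
9. battery cycle review 40 days ago vs limit 45 → met
10. maintenance log present → met
Not met: 4, 8

4, 8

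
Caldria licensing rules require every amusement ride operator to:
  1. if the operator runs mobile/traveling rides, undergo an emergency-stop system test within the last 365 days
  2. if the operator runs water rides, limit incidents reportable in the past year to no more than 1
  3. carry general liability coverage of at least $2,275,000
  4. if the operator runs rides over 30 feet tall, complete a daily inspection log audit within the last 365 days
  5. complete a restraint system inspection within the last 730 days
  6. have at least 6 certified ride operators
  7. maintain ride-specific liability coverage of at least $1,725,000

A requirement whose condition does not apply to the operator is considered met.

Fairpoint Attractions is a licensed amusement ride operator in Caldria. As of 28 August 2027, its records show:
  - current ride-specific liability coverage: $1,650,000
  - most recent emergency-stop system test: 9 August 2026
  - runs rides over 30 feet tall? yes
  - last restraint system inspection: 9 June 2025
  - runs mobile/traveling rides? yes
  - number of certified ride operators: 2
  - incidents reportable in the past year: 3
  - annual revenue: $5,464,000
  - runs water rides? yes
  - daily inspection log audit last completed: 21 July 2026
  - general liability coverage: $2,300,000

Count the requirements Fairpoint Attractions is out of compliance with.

1. condition 'runs mobile/traveling rides' holds; emergency-stop system test 384 days ago vs limit 365 → not met
2. condition 'runs water rides' holds; incidents reportable in the past year 3 > 1 → not met
3. general liability coverage $2,300,000 ≥ $2,275,000 → met
4. condition 'runs rides over 30 feet tall' holds; daily inspection log audit 403 days ago vs limit 365 → not met
5. restraint system inspection 810 days ago vs limit 730 → not met
6. certified ride operators 2 < 6 → not met
7. ride-specific liability coverage $1,650,000 < $1,725,000 → not met
Not met: 6 of 7

6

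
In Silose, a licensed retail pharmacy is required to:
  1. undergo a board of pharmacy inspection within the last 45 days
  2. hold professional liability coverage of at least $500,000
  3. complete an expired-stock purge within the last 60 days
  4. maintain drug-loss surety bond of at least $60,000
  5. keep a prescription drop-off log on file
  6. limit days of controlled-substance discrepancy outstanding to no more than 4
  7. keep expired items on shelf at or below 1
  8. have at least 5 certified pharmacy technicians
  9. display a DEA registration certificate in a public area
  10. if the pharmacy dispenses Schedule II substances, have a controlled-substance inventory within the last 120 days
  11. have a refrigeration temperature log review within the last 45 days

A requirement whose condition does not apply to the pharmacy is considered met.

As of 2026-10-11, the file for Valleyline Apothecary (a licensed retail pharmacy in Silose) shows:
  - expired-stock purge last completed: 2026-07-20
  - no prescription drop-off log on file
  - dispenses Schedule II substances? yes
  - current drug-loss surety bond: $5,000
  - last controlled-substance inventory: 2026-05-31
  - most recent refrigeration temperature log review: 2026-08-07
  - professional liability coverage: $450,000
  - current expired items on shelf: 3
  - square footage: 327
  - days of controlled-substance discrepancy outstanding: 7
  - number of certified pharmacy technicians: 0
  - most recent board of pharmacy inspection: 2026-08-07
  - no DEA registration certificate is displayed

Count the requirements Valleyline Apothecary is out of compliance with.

11

1. board of pharmacy inspection 65 days ago vs limit 45 → not met
2. professional liability coverage $450,000 < $500,000 → not met
3. expired-stock purge 83 days ago vs limit 60 → not met
4. drug-loss surety bond $5,000 < $60,000 → not met
5. prescription drop-off log absent → not met
6. days of controlled-substance discrepancy outstanding 7 > 4 → not met
7. expired items on shelf 3 > 1 → not met
8. certified pharmacy technicians 0 < 5 → not met
9. DEA registration certificate absent → not met
10. condition 'dispenses Schedule II substances' holds; controlled-substance inventory 133 days ago vs limit 120 → not met
11. refrigeration temperature log review 65 days ago vs limit 45 → not met
Not met: 11 of 11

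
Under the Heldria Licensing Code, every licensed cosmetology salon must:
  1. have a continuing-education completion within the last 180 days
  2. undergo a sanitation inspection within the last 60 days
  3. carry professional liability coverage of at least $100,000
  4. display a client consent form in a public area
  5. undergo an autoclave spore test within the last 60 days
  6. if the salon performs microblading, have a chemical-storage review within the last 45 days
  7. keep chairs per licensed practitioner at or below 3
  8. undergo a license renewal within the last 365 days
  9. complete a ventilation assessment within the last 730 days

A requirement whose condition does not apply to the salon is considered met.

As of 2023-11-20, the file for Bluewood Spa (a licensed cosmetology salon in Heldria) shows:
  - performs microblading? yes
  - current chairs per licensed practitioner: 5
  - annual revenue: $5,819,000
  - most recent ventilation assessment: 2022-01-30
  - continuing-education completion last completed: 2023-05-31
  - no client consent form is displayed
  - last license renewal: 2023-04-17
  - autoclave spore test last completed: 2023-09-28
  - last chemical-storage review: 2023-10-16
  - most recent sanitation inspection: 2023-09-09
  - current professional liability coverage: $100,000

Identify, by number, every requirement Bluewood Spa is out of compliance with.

2, 4, 7

1. continuing-education completion 173 days ago vs limit 180 → met
2. sanitation inspection 72 days ago vs limit 60 → not met
3. professional liability coverage $100,000 ≥ $100,000 → met
4. client consent form absent → not met
5. autoclave spore test 53 days ago vs limit 60 → met
6. condition 'performs microblading' holds; chemical-storage review 35 days ago vs limit 45 → met
7. chairs per licensed practitioner 5 > 3 → not met
8. license renewal 217 days ago vs limit 365 → met
9. ventilation assessment 659 days ago vs limit 730 → met
Not met: 2, 4, 7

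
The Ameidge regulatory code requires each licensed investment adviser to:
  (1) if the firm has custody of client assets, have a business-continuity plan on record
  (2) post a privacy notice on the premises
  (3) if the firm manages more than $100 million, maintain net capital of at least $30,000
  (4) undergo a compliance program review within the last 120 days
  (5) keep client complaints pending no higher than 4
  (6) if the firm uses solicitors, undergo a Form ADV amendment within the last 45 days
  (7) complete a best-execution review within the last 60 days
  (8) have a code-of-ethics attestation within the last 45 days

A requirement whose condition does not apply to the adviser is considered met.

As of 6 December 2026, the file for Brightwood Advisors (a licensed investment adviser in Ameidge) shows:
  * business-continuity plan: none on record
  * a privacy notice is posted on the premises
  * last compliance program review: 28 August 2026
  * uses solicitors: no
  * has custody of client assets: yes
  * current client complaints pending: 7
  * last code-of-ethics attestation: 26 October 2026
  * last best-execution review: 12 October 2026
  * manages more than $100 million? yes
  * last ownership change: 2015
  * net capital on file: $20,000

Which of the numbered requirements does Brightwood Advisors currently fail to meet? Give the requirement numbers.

1. condition 'has custody of client assets' holds; business-continuity plan absent → not met
2. privacy notice present → met
3. condition 'manages more than $100 million' holds; net capital $20,000 < $30,000 → not met
4. compliance program review 100 days ago vs limit 120 → met
5. client complaints pending 7 > 4 → not met
6. condition 'uses solicitors' does not hold → requirement n/a → met
7. best-execution review 55 days ago vs limit 60 → met
8. code-of-ethics attestation 41 days ago vs limit 45 → met
Not met: 1, 3, 5

1, 3, 5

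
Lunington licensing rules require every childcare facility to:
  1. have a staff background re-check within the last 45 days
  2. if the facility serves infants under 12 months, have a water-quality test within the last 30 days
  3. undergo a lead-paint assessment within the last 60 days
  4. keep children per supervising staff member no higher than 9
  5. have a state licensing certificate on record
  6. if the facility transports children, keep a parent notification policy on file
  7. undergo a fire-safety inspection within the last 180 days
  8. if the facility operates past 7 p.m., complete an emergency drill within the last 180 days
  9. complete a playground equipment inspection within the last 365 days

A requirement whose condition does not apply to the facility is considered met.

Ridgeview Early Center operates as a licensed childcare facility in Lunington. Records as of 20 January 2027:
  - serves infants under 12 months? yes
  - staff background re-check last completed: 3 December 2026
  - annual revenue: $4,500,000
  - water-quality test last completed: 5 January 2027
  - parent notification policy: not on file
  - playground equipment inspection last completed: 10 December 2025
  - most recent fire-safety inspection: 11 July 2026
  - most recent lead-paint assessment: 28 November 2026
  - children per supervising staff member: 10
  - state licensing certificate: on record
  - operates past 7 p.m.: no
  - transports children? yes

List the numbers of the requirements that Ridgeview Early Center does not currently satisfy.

1. staff background re-check 48 days ago vs limit 45 → not met
2. condition 'serves infants under 12 months' holds; water-quality test 15 days ago vs limit 30 → met
3. lead-paint assessment 53 days ago vs limit 60 → met
4. children per supervising staff member 10 > 9 → not met
5. state licensing certificate present → met
6. condition 'transports children' holds; parent notification policy absent → not met
7. fire-safety inspection 193 days ago vs limit 180 → not met
8. condition 'operates past 7 p.m.' does not hold → requirement n/a → met
9. playground equipment inspection 406 days ago vs limit 365 → not met
Not met: 1, 4, 6, 7, 9

1, 4, 6, 7, 9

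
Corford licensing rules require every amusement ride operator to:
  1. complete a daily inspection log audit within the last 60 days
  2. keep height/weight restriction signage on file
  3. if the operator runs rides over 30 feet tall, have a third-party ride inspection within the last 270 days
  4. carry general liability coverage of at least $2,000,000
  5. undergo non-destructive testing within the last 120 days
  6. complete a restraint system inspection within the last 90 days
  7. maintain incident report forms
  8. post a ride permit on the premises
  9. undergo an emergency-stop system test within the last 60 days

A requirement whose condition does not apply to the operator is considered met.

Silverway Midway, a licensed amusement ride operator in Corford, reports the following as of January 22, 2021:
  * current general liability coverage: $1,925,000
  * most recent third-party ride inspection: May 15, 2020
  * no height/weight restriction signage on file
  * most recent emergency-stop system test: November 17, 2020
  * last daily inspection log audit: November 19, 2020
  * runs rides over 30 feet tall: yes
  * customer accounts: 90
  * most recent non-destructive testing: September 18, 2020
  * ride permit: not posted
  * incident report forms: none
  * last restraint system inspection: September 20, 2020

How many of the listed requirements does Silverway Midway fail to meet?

1. daily inspection log audit 64 days ago vs limit 60 → not met
2. height/weight restriction signage absent → not met
3. condition 'runs rides over 30 feet tall' holds; third-party ride inspection 252 days ago vs limit 270 → met
4. general liability coverage $1,925,000 < $2,000,000 → not met
5. non-destructive testing 126 days ago vs limit 120 → not met
6. restraint system inspection 124 days ago vs limit 90 → not met
7. incident report forms absent → not met
8. ride permit absent → not met
9. emergency-stop system test 66 days ago vs limit 60 → not met
Not met: 8 of 9

8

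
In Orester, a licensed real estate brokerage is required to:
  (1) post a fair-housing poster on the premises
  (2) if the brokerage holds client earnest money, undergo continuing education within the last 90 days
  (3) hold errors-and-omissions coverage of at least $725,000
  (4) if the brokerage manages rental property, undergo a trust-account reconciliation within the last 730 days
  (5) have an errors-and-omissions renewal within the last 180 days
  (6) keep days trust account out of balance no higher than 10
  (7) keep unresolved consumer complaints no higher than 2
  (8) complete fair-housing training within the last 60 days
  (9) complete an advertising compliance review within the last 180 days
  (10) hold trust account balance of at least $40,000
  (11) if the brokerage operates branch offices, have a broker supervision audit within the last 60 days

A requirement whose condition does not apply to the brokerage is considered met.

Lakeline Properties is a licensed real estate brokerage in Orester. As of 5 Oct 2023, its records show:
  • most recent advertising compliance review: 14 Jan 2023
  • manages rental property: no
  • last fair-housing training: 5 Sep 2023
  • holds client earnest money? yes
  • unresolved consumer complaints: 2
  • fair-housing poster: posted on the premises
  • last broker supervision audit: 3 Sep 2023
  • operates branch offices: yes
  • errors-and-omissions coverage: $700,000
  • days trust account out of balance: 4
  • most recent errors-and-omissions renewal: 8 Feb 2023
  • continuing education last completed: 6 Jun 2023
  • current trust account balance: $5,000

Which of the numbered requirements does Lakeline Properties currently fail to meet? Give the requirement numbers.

1. fair-housing poster present → met
2. condition 'holds client earnest money' holds; continuing education 121 days ago vs limit 90 → not met
3. errors-and-omissions coverage $700,000 < $725,000 → not met
4. condition 'manages rental property' does not hold → requirement n/a → met
5. errors-and-omissions renewal 239 days ago vs limit 180 → not met
6. days trust account out of balance 4 ≤ 10 → met
7. unresolved consumer complaints 2 ≤ 2 → met
8. fair-housing training 30 days ago vs limit 60 → met
9. advertising compliance review 264 days ago vs limit 180 → not met
10. trust account balance $5,000 < $40,000 → not met
11. condition 'operates branch offices' holds; broker supervision audit 32 days ago vs limit 60 → met
Not met: 2, 3, 5, 9, 10

2, 3, 5, 9, 10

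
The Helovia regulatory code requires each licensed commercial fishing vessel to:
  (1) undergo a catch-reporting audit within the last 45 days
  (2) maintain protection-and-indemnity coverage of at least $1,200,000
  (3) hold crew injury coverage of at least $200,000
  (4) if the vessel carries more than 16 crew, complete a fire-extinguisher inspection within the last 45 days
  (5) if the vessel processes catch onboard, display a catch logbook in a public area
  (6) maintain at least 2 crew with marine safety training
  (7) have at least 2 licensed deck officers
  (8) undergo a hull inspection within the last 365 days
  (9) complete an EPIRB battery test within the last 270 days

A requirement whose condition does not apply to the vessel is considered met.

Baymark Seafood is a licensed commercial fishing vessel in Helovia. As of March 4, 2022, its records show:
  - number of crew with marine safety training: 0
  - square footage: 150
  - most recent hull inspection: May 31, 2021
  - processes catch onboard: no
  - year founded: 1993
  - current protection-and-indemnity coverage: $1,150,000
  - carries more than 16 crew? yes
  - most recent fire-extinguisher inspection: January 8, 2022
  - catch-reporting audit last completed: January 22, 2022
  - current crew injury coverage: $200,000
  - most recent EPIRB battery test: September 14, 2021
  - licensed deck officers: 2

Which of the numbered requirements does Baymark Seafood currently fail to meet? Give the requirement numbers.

2, 4, 6

1. catch-reporting audit 41 days ago vs limit 45 → met
2. protection-and-indemnity coverage $1,150,000 < $1,200,000 → not met
3. crew injury coverage $200,000 ≥ $200,000 → met
4. condition 'carries more than 16 crew' holds; fire-extinguisher inspection 55 days ago vs limit 45 → not met
5. condition 'processes catch onboard' does not hold → requirement n/a → met
6. crew with marine safety training 0 < 2 → not met
7. licensed deck officers 2 ≥ 2 → met
8. hull inspection 277 days ago vs limit 365 → met
9. EPIRB battery test 171 days ago vs limit 270 → met
Not met: 2, 4, 6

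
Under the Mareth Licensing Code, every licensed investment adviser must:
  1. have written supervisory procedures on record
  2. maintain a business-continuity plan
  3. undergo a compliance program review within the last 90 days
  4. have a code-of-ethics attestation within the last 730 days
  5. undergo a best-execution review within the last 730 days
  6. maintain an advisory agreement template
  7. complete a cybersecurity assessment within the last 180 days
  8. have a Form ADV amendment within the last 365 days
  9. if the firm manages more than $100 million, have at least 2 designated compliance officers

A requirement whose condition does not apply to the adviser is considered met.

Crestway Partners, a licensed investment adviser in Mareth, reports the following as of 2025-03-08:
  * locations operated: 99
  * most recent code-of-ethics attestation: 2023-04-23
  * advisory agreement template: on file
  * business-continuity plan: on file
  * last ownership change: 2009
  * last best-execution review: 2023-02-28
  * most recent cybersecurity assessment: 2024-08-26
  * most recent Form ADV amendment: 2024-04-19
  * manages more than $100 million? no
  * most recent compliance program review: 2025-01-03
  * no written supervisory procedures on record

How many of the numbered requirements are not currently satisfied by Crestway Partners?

1. written supervisory procedures absent → not met
2. business-continuity plan present → met
3. compliance program review 64 days ago vs limit 90 → met
4. code-of-ethics attestation 685 days ago vs limit 730 → met
5. best-execution review 739 days ago vs limit 730 → not met
6. advisory agreement template present → met
7. cybersecurity assessment 194 days ago vs limit 180 → not met
8. Form ADV amendment 323 days ago vs limit 365 → met
9. condition 'manages more than $100 million' does not hold → requirement n/a → met
Not met: 3 of 9

3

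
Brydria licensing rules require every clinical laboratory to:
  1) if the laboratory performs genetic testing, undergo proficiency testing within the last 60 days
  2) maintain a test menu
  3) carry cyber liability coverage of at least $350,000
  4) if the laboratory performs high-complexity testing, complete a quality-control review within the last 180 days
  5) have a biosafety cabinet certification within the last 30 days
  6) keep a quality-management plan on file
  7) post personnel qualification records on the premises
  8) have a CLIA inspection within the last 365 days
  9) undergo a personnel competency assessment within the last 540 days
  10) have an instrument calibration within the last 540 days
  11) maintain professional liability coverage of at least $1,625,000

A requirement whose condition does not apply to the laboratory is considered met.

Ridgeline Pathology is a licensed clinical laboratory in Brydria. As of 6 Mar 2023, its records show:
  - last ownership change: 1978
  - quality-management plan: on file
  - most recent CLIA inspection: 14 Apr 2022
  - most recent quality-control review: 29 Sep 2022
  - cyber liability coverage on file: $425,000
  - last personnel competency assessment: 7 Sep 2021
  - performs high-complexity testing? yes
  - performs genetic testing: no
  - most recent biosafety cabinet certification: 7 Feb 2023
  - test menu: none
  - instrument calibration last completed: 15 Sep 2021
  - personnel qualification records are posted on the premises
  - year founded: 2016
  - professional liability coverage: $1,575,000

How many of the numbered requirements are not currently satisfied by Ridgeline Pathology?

3

1. condition 'performs genetic testing' does not hold → requirement n/a → met
2. test menu absent → not met
3. cyber liability coverage $425,000 ≥ $350,000 → met
4. condition 'performs high-complexity testing' holds; quality-control review 158 days ago vs limit 180 → met
5. biosafety cabinet certification 27 days ago vs limit 30 → met
6. quality-management plan present → met
7. personnel qualification records present → met
8. CLIA inspection 326 days ago vs limit 365 → met
9. personnel competency assessment 545 days ago vs limit 540 → not met
10. instrument calibration 537 days ago vs limit 540 → met
11. professional liability coverage $1,575,000 < $1,625,000 → not met
Not met: 3 of 11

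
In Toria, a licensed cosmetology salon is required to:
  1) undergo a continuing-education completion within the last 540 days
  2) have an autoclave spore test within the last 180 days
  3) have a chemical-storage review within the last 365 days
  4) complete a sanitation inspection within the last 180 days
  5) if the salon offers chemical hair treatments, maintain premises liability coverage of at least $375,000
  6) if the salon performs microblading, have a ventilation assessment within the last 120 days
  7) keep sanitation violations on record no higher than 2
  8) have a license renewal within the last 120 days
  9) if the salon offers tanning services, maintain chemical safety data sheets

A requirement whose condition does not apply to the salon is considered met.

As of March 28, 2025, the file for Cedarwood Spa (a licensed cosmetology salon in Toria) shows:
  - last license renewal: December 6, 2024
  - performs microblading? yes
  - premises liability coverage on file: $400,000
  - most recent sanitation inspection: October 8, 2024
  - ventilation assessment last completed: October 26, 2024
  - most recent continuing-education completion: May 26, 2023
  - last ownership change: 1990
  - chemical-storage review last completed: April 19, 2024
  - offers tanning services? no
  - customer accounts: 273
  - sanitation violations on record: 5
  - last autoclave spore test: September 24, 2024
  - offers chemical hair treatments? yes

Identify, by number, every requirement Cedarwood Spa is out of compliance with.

1. continuing-education completion 672 days ago vs limit 540 → not met
2. autoclave spore test 185 days ago vs limit 180 → not met
3. chemical-storage review 343 days ago vs limit 365 → met
4. sanitation inspection 171 days ago vs limit 180 → met
5. condition 'offers chemical hair treatments' holds; premises liability coverage $400,000 ≥ $375,000 → met
6. condition 'performs microblading' holds; ventilation assessment 153 days ago vs limit 120 → not met
7. sanitation violations on record 5 > 2 → not met
8. license renewal 112 days ago vs limit 120 → met
9. condition 'offers tanning services' does not hold → requirement n/a → met
Not met: 1, 2, 6, 7

1, 2, 6, 7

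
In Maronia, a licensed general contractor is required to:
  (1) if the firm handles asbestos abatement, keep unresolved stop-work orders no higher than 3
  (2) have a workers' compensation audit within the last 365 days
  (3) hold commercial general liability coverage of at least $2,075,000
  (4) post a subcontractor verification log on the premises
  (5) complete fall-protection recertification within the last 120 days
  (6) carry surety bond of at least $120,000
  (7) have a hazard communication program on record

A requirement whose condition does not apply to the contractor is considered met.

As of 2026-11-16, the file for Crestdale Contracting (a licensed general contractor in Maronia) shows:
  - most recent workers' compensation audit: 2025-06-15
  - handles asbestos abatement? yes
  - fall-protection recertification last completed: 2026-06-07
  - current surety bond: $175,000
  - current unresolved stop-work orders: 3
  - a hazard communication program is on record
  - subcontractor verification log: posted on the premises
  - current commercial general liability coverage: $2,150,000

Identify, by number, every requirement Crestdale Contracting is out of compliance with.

1. condition 'handles asbestos abatement' holds; unresolved stop-work orders 3 ≤ 3 → met
2. workers' compensation audit 519 days ago vs limit 365 → not met
3. commercial general liability coverage $2,150,000 ≥ $2,075,000 → met
4. subcontractor verification log present → met
5. fall-protection recertification 162 days ago vs limit 120 → not met
6. surety bond $175,000 ≥ $120,000 → met
7. hazard communication program present → met
Not met: 2, 5

2, 5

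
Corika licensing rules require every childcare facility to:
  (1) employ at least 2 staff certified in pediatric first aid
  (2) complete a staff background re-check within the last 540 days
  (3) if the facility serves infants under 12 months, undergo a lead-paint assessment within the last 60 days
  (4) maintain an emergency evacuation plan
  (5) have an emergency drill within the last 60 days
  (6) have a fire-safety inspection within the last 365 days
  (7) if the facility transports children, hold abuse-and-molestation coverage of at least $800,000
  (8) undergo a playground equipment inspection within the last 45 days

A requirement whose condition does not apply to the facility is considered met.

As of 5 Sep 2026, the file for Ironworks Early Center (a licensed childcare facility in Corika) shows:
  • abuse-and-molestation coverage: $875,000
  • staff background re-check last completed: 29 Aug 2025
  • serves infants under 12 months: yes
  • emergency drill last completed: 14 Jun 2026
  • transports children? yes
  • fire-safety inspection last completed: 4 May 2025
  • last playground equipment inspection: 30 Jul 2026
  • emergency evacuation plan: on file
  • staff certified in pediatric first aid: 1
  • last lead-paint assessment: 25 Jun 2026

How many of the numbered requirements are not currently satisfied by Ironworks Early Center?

1. staff certified in pediatric first aid 1 < 2 → not met
2. staff background re-check 372 days ago vs limit 540 → met
3. condition 'serves infants under 12 months' holds; lead-paint assessment 72 days ago vs limit 60 → not met
4. emergency evacuation plan present → met
5. emergency drill 83 days ago vs limit 60 → not met
6. fire-safety inspection 489 days ago vs limit 365 → not met
7. condition 'transports children' holds; abuse-and-molestation coverage $875,000 ≥ $800,000 → met
8. playground equipment inspection 37 days ago vs limit 45 → met
Not met: 4 of 8

4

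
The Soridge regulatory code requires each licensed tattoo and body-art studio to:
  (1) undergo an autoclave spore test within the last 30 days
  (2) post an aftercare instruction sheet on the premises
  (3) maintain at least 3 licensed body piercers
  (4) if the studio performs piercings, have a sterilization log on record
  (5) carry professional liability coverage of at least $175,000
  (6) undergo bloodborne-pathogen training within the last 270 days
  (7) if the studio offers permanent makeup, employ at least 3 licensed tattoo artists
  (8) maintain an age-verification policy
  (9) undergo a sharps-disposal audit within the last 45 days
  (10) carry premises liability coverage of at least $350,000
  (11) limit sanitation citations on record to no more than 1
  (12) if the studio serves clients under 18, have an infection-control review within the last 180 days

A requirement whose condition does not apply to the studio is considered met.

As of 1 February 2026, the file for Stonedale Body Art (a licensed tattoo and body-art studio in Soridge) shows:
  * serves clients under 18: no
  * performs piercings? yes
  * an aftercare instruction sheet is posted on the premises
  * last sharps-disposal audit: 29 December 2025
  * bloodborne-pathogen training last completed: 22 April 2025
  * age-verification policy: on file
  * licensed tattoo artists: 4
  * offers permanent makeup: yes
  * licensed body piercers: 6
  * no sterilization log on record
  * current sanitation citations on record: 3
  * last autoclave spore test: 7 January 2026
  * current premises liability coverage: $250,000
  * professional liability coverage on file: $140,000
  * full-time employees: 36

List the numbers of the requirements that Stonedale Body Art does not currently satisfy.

4, 5, 6, 10, 11

1. autoclave spore test 25 days ago vs limit 30 → met
2. aftercare instruction sheet present → met
3. licensed body piercers 6 ≥ 3 → met
4. condition 'performs piercings' holds; sterilization log absent → not met
5. professional liability coverage $140,000 < $175,000 → not met
6. bloodborne-pathogen training 285 days ago vs limit 270 → not met
7. condition 'offers permanent makeup' holds; licensed tattoo artists 4 ≥ 3 → met
8. age-verification policy present → met
9. sharps-disposal audit 34 days ago vs limit 45 → met
10. premises liability coverage $250,000 < $350,000 → not met
11. sanitation citations on record 3 > 1 → not met
12. condition 'serves clients under 18' does not hold → requirement n/a → met
Not met: 4, 5, 6, 10, 11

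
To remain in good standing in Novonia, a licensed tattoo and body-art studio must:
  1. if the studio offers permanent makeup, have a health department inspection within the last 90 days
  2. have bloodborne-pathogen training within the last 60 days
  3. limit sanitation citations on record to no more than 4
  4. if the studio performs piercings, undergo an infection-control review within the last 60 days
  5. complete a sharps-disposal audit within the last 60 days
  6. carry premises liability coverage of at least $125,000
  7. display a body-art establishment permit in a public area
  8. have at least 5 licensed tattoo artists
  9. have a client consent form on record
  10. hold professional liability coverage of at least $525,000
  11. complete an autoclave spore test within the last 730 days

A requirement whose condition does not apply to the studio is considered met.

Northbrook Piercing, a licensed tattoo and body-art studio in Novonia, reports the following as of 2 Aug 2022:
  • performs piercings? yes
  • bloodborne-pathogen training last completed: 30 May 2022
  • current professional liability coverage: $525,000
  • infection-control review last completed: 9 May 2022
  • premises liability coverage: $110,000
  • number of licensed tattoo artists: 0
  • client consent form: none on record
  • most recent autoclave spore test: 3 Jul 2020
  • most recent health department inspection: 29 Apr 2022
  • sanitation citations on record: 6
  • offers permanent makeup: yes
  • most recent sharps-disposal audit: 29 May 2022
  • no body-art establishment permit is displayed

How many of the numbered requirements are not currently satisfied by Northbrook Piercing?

1. condition 'offers permanent makeup' holds; health department inspection 95 days ago vs limit 90 → not met
2. bloodborne-pathogen training 64 days ago vs limit 60 → not met
3. sanitation citations on record 6 > 4 → not met
4. condition 'performs piercings' holds; infection-control review 85 days ago vs limit 60 → not met
5. sharps-disposal audit 65 days ago vs limit 60 → not met
6. premises liability coverage $110,000 < $125,000 → not met
7. body-art establishment permit absent → not met
8. licensed tattoo artists 0 < 5 → not met
9. client consent form absent → not met
10. professional liability coverage $525,000 ≥ $525,000 → met
11. autoclave spore test 760 days ago vs limit 730 → not met
Not met: 10 of 11

10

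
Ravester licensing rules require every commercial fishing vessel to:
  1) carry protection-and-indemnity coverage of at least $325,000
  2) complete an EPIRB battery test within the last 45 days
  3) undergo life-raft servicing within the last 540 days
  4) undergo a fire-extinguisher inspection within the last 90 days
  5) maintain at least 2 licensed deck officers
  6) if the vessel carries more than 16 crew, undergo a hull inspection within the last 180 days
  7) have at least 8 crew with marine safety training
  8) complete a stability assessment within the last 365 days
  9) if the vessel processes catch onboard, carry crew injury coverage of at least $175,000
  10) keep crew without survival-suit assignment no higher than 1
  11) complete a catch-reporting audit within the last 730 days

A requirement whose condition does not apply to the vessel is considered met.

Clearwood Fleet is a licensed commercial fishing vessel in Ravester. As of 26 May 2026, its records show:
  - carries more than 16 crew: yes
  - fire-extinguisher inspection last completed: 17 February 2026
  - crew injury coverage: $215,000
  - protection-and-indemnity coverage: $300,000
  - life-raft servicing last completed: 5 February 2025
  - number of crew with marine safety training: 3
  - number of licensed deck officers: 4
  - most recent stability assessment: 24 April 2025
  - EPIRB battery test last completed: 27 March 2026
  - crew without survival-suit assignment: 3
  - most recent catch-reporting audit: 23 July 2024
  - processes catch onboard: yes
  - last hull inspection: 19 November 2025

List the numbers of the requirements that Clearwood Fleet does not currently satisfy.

1, 2, 4, 6, 7, 8, 10

1. protection-and-indemnity coverage $300,000 < $325,000 → not met
2. EPIRB battery test 60 days ago vs limit 45 → not met
3. life-raft servicing 475 days ago vs limit 540 → met
4. fire-extinguisher inspection 98 days ago vs limit 90 → not met
5. licensed deck officers 4 ≥ 2 → met
6. condition 'carries more than 16 crew' holds; hull inspection 188 days ago vs limit 180 → not met
7. crew with marine safety training 3 < 8 → not met
8. stability assessment 397 days ago vs limit 365 → not met
9. condition 'processes catch onboard' holds; crew injury coverage $215,000 ≥ $175,000 → met
10. crew without survival-suit assignment 3 > 1 → not met
11. catch-reporting audit 672 days ago vs limit 730 → met
Not met: 1, 2, 4, 6, 7, 8, 10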